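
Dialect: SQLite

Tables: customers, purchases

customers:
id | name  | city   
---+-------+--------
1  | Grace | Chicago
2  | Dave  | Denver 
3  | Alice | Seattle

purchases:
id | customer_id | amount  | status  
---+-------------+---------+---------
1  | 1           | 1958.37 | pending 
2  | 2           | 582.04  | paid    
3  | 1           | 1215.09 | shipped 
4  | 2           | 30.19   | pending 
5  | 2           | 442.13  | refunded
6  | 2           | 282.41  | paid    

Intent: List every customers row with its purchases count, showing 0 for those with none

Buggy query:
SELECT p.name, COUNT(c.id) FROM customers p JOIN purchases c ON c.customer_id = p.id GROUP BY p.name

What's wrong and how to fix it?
Bug: An inner join excludes parents with zero children

Fix: Use LEFT JOIN so parents without children still appear (COUNT(c.id) gives 0)

Corrected query:
SELECT p.name, COUNT(c.id) FROM customers p LEFT JOIN purchases c ON c.customer_id = p.id GROUP BY p.name

Result:
name  | COUNT(c.id)
------+------------
Alice | 0          
Dave  | 4          
Grace | 2          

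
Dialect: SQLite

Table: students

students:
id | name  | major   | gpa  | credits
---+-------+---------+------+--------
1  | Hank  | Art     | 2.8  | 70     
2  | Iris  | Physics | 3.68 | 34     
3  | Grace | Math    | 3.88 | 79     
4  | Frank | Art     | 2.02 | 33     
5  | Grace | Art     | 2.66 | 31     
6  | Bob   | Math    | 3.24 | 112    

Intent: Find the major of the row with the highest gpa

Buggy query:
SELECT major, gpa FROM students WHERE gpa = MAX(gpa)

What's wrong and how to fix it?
Bug: WHERE is evaluated per row; an aggregate over the whole table isn't defined there

Fix: Wrap MAX in a scalar subquery so WHERE compares against a single value

Corrected query:
SELECT major, gpa FROM students WHERE gpa = (SELECT MAX(gpa) FROM students)

Result:
major | gpa 
------+-----
Math  | 3.88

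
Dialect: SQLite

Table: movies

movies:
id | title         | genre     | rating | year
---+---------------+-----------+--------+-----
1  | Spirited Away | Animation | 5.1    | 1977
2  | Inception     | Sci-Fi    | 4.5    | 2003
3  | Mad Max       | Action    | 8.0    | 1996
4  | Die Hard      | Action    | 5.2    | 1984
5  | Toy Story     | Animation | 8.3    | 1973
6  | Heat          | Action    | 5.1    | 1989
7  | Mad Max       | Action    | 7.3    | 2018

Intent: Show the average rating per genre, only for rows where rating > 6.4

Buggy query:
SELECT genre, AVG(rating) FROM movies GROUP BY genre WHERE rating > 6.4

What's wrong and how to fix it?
Bug: WHERE cannot follow GROUP BY

Fix: Move the WHERE clause before GROUP BY

Corrected query:
SELECT genre, AVG(rating) FROM movies WHERE rating > 6.4 GROUP BY genre

Result:
genre     | AVG(rating)
----------+------------
Action    | 7.65       
Animation | 8.3        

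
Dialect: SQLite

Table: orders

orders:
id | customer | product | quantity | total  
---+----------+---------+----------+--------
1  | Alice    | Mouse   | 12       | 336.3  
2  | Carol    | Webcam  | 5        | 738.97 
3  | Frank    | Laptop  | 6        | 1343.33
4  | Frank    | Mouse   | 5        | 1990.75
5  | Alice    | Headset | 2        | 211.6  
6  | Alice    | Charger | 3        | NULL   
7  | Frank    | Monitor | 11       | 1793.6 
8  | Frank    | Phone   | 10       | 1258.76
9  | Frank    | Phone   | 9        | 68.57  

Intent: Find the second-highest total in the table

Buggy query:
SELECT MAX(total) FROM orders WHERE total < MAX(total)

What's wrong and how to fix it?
Bug: The inner MAX is an aggregate inside WHERE, which is not allowed

Fix: Put the inner MAX in a scalar subquery

Corrected query:
SELECT MAX(total) FROM orders WHERE total < (SELECT MAX(total) FROM orders)

Result:
MAX(total)
----------
1793.6    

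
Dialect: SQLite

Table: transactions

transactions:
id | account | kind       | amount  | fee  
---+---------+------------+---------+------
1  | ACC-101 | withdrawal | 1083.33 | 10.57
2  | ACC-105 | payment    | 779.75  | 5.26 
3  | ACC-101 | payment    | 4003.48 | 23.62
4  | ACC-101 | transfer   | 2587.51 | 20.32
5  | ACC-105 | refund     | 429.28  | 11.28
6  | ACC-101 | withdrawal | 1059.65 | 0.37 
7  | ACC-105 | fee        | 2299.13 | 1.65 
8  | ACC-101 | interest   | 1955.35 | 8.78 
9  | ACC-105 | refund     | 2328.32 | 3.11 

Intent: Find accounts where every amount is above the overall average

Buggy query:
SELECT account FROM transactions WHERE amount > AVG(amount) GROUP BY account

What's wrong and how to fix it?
Bug: WHERE evaluates per row before aggregation, so AVG() is unavailable

Fix: Compute the overall average in a scalar subquery and compare each group's MIN against it in HAVING

Corrected query:
SELECT account FROM transactions GROUP BY account HAVING MIN(amount) > (SELECT AVG(amount) FROM transactions)

Result:
(no rows)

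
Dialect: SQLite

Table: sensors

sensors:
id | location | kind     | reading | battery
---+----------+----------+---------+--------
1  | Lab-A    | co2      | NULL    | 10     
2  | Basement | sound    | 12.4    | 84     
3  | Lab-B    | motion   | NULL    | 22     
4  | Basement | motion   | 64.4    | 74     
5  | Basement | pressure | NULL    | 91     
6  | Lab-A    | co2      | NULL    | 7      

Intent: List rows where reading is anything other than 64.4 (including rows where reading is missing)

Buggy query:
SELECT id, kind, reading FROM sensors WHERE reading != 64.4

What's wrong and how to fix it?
Bug: 'reading != 64.4' is unknown when reading is NULL, so NULL rows are silently excluded

Fix: Add an explicit OR reading IS NULL to include the missing-value rows

Corrected query:
SELECT id, kind, reading FROM sensors WHERE reading != 64.4 OR reading IS NULL

Result:
id | kind     | reading
---+----------+--------
1  | co2      | NULL   
2  | sound    | 12.4   
3  | motion   | NULL   
5  | pressure | NULL   
6  | co2      | NULL   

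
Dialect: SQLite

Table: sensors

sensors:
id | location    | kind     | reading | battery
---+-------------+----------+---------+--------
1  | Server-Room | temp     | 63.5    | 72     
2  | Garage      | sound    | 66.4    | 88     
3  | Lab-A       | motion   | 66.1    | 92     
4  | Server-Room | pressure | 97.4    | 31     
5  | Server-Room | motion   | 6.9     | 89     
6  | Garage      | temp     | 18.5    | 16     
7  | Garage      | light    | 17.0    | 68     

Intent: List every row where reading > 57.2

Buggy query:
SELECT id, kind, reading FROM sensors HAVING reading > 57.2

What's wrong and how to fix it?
Bug: This is a non-aggregate query (no GROUP BY, no aggregates), so in SQLite the HAVING clause is invalid here; a row-level condition belongs in WHERE

Fix: Use WHERE for row-level filtering

Corrected query:
SELECT id, kind, reading FROM sensors WHERE reading > 57.2

Result:
id | kind     | reading
---+----------+--------
1  | temp     | 63.5   
2  | sound    | 66.4   
3  | motion   | 66.1   
4  | pressure | 97.4   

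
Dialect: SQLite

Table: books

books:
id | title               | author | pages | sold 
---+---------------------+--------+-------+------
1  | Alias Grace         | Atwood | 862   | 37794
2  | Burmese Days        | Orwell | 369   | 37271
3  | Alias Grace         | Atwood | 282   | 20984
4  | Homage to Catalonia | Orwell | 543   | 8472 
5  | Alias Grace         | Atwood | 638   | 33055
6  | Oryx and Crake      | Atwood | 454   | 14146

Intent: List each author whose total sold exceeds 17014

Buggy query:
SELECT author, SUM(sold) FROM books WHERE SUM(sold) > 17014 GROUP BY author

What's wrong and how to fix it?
Bug: Aggregate functions cannot appear in a WHERE clause

Fix: Move the aggregate condition to a HAVING clause

Corrected query:
SELECT author, SUM(sold) FROM books GROUP BY author HAVING SUM(sold) > 17014

Result:
author | SUM(sold)
-------+----------
Atwood | 105979   
Orwell | 45743    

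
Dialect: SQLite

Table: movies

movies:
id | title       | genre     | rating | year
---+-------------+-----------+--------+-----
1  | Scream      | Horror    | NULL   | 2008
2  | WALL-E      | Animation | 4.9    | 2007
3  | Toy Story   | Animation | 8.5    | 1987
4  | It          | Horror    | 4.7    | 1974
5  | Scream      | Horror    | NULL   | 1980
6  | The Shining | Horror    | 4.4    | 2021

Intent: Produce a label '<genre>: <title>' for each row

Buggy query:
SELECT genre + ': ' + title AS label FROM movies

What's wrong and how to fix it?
Bug: '+' is numeric addition; on text columns SQLite converts them to 0 instead of concatenating

Fix: Replace + with || to concatenate text

Corrected query:
SELECT genre || ': ' || title AS label FROM movies

Result:
label               
--------------------
Horror: Scream      
Animation: WALL-E   
Animation: Toy Story
Horror: It          
Horror: Scream      
Horror: The Shining 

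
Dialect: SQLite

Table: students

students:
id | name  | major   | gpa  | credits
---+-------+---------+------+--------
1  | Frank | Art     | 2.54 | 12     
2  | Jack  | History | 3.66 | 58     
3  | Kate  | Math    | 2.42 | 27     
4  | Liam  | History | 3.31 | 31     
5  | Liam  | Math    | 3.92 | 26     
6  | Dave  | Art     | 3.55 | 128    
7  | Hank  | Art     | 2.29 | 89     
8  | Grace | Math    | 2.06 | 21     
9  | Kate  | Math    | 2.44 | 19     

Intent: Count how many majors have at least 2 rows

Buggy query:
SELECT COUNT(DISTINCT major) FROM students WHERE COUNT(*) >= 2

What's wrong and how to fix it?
Bug: WHERE filters individual rows, not groups, so a group-level COUNT is invalid there

Fix: Use a subquery that GROUPs and filters with HAVING, then count its rows

Corrected query:
SELECT COUNT(*) FROM (SELECT major FROM students GROUP BY major HAVING COUNT(*) >= 2)

Result:
COUNT(*)
--------
3       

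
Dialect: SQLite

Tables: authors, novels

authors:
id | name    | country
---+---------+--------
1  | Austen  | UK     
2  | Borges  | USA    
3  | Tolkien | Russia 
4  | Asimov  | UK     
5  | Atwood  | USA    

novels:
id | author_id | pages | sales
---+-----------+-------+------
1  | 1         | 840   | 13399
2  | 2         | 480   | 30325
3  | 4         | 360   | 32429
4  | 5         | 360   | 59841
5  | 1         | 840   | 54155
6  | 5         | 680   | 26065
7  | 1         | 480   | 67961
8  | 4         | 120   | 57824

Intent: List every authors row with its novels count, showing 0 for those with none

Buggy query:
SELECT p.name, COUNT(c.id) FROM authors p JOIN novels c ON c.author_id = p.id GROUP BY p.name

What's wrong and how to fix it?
Bug: INNER JOIN drops authors rows that have no matching novels rows

Fix: Use LEFT JOIN so parents without children still appear (COUNT(c.id) gives 0)

Corrected query:
SELECT p.name, COUNT(c.id) FROM authors p LEFT JOIN novels c ON c.author_id = p.id GROUP BY p.name

Result:
name    | COUNT(c.id)
--------+------------
Asimov  | 2          
Atwood  | 2          
Austen  | 3          
Borges  | 1          
Tolkien | 0          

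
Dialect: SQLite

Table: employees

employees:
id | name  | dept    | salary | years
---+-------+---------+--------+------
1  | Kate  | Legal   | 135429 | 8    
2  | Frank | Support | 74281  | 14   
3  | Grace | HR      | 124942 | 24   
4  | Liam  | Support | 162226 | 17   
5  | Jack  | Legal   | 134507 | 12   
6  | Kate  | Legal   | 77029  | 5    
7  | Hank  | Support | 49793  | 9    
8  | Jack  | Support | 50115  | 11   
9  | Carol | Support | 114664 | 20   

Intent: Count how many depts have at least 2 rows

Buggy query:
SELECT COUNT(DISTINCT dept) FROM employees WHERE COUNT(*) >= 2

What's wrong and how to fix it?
Bug: WHERE filters individual rows, not groups, so a group-level COUNT is invalid there

Fix: Group first with HAVING COUNT(*) >= 2, then COUNT the resulting groups

Corrected query:
SELECT COUNT(*) FROM (SELECT dept FROM employees GROUP BY dept HAVING COUNT(*) >= 2)

Result:
COUNT(*)
--------
2       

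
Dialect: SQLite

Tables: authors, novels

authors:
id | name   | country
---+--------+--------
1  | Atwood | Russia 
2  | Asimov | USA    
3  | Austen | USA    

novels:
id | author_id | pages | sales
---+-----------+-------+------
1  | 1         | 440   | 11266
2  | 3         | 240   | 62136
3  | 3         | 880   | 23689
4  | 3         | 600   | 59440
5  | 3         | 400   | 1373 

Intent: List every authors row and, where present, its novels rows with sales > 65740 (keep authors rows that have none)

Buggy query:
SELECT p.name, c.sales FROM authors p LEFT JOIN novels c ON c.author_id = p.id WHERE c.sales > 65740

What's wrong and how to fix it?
Bug: Filtering c.sales in WHERE discards the NULL rows produced by LEFT JOIN, turning it into an inner join

Fix: Move the right-table condition into the ON clause so unmatched parents are kept

Corrected query:
SELECT p.name, c.sales FROM authors p LEFT JOIN novels c ON c.author_id = p.id AND c.sales > 65740

Result:
name   | sales
-------+------
Atwood | NULL 
Asimov | NULL 
Austen | NULL 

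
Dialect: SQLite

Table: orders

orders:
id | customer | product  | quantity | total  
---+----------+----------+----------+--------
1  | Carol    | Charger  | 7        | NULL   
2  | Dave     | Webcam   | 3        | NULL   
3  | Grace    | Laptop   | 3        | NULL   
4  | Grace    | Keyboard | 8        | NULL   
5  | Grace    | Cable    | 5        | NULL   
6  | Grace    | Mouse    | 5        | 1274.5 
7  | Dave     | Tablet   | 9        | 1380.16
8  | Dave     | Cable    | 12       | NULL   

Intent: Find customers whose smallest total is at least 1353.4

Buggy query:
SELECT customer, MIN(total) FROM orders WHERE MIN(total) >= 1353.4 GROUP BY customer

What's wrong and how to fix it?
Bug: Aggregates like MIN are computed per group after WHERE runs

Fix: Use HAVING for the per-group MIN condition

Corrected query:
SELECT customer, MIN(total) FROM orders GROUP BY customer HAVING MIN(total) >= 1353.4

Result:
customer | MIN(total)
---------+-----------
Dave     | 1380.16   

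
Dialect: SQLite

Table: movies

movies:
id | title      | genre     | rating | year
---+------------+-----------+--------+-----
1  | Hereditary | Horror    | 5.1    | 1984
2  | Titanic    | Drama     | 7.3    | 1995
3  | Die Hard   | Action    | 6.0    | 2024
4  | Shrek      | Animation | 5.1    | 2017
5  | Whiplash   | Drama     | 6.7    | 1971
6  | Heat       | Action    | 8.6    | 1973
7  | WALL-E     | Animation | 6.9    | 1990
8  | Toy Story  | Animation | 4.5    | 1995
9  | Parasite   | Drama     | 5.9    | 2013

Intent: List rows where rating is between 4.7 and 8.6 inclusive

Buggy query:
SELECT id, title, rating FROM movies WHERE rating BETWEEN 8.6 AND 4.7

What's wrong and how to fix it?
Bug: BETWEEN expects the lower bound first; with 8.6 AND 4.7 the range is empty

Fix: Write BETWEEN 4.7 AND 8.6

Corrected query:
SELECT id, title, rating FROM movies WHERE rating BETWEEN 4.7 AND 8.6

Result:
id | title      | rating
---+------------+-------
1  | Hereditary | 5.1   
2  | Titanic    | 7.3   
3  | Die Hard   | 6     
4  | Shrek      | 5.1   
5  | Whiplash   | 6.7   
6  | Heat       | 8.6   
7  | WALL-E     | 6.9   
9  | Parasite   | 5.9   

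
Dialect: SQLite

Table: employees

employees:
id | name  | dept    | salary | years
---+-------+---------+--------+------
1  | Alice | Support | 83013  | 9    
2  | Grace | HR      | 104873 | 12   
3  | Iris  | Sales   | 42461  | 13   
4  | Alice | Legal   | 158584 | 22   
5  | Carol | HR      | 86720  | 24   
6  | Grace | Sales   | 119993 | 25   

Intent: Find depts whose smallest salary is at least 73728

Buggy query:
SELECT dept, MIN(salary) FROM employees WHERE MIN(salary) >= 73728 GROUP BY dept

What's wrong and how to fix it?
Bug: MIN() in WHERE is a misuse of aggregate

Fix: Use HAVING for the per-group MIN condition

Corrected query:
SELECT dept, MIN(salary) FROM employees GROUP BY dept HAVING MIN(salary) >= 73728

Result:
dept    | MIN(salary)
--------+------------
HR      | 86720      
Legal   | 158584     
Support | 83013      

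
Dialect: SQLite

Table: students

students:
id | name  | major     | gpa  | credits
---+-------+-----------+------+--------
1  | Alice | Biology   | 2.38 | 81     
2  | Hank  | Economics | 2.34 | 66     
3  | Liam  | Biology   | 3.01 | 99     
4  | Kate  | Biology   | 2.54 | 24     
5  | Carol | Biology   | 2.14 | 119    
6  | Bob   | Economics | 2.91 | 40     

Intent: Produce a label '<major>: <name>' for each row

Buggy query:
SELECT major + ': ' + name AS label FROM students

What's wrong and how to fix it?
Bug: '+' is numeric addition; on text columns SQLite converts them to 0 instead of concatenating

Fix: Replace + with || to concatenate text

Corrected query:
SELECT major || ': ' || name AS label FROM students

Result:
label          
---------------
Biology: Alice 
Economics: Hank
Biology: Liam  
Biology: Kate  
Biology: Carol 
Economics: Bob 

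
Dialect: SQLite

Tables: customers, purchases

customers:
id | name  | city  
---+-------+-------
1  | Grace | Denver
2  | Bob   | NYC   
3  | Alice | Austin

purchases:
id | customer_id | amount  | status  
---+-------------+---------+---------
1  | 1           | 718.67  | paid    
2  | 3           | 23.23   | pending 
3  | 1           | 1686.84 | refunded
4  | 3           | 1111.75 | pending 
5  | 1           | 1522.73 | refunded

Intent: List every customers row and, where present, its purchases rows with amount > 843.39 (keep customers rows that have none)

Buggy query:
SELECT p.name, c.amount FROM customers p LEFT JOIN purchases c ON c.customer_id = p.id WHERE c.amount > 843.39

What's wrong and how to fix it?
Bug: Filtering c.amount in WHERE discards the NULL rows produced by LEFT JOIN, turning it into an inner join

Fix: Move the right-table condition into the ON clause so unmatched parents are kept

Corrected query:
SELECT p.name, c.amount FROM customers p LEFT JOIN purchases c ON c.customer_id = p.id AND c.amount > 843.39

Result:
name  | amount 
------+--------
Grace | 1522.73
Grace | 1686.84
Bob   | NULL   
Alice | 1111.75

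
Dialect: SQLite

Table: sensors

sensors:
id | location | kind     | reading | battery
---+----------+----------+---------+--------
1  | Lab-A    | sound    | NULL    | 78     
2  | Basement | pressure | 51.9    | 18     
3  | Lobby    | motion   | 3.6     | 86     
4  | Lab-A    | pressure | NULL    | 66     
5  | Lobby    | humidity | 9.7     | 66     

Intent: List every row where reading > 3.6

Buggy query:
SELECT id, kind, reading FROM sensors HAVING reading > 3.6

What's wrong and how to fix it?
Bug: This is a non-aggregate query (no GROUP BY, no aggregates), so in SQLite the HAVING clause is invalid here; a row-level condition belongs in WHERE

Fix: Use WHERE for row-level filtering

Corrected query:
SELECT id, kind, reading FROM sensors WHERE reading > 3.6

Result:
id | kind     | reading
---+----------+--------
2  | pressure | 51.9   
5  | humidity | 9.7    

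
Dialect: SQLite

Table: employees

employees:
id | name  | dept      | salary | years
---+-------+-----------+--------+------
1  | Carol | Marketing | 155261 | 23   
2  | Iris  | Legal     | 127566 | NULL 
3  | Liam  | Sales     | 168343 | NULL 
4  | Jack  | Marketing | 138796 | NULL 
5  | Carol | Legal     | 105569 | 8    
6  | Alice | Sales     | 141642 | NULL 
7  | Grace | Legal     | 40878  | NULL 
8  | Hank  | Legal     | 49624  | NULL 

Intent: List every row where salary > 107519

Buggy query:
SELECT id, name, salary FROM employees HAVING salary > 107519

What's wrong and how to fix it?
Bug: HAVING filters the output of aggregation, but this query has no GROUP BY and no aggregate functions, so SQLite rejects it (HAVING clause on a non-aggregate query); the condition here is per row

Fix: Replace HAVING with WHERE since the condition applies to individual rows

Corrected query:
SELECT id, name, salary FROM employees WHERE salary > 107519

Result:
id | name  | salary
---+-------+-------
1  | Carol | 155261
2  | Iris  | 127566
3  | Liam  | 168343
4  | Jack  | 138796
6  | Alice | 141642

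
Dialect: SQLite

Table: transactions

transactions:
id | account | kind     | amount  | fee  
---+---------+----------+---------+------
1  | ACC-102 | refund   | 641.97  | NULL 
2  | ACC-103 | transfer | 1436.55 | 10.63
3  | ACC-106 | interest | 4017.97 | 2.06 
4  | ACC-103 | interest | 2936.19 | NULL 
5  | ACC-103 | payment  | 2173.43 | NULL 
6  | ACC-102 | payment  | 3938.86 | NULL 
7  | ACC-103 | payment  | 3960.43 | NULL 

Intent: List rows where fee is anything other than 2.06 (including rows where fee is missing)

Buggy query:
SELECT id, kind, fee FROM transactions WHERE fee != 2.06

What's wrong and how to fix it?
Bug: 'fee != 2.06' is unknown when fee is NULL, so NULL rows are silently excluded

Fix: Add an explicit OR fee IS NULL to include the missing-value rows

Corrected query:
SELECT id, kind, fee FROM transactions WHERE fee != 2.06 OR fee IS NULL

Result:
id | kind     | fee  
---+----------+------
1  | refund   | NULL 
2  | transfer | 10.63
4  | interest | NULL 
5  | payment  | NULL 
6  | payment  | NULL 
7  | payment  | NULL 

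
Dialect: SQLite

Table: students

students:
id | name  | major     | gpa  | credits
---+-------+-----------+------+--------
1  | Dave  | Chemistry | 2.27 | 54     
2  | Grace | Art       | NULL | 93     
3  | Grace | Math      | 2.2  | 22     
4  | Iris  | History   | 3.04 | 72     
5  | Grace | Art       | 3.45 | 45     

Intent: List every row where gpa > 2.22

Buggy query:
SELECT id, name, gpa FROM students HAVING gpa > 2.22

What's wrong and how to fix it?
Bug: HAVING filters the output of aggregation, but this query has no GROUP BY and no aggregate functions, so SQLite rejects it (HAVING clause on a non-aggregate query); the condition here is per row

Fix: Use WHERE for row-level filtering

Corrected query:
SELECT id, name, gpa FROM students WHERE gpa > 2.22

Result:
id | name  | gpa 
---+-------+-----
1  | Dave  | 2.27
4  | Iris  | 3.04
5  | Grace | 3.45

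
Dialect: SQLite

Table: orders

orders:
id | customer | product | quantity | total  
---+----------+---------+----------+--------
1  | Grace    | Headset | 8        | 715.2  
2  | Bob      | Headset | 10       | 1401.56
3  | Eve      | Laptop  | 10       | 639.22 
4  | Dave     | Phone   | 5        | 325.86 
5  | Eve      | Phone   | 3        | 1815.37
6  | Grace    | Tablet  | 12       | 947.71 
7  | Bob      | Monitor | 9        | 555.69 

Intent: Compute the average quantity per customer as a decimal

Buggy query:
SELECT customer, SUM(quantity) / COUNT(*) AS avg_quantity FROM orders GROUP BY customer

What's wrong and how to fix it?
Bug: SUM(quantity) and COUNT(*) are both integers; the division truncates the fractional part

Fix: Cast one side to REAL so the division keeps the fractional part

Corrected query:
SELECT customer, SUM(quantity) * 1.0 / COUNT(*) AS avg_quantity FROM orders GROUP BY customer

Result:
customer | avg_quantity
---------+-------------
Bob      | 9.5         
Dave     | 5           
Eve      | 6.5         
Grace    | 10          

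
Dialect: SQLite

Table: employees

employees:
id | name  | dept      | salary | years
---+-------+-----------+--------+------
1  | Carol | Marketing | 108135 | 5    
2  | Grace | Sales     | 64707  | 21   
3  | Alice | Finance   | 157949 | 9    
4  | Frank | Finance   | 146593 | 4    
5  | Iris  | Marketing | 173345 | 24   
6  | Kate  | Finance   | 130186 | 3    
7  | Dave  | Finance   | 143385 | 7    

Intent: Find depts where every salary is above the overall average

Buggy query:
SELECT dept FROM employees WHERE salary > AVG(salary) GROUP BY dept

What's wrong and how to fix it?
Bug: WHERE evaluates per row before aggregation, so AVG() is unavailable

Fix: Compute the overall average in a scalar subquery and compare each group's MIN against it in HAVING

Corrected query:
SELECT dept FROM employees GROUP BY dept HAVING MIN(salary) > (SELECT AVG(salary) FROM employees)

Result:
(no rows)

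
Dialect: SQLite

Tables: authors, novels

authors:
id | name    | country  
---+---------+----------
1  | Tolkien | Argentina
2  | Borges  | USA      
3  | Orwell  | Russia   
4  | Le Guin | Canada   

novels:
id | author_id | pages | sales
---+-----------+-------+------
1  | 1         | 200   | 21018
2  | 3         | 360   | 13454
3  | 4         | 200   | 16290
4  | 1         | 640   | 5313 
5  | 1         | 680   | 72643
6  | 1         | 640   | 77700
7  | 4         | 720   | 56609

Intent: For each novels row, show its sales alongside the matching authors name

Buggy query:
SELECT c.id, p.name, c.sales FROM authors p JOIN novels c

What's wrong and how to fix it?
Bug: JOIN with no ON clause produces a cartesian product; every novels row pairs with every authors row

Fix: Add ON c.author_id = p.id to the JOIN

Corrected query:
SELECT c.id, p.name, c.sales FROM authors p JOIN novels c ON c.author_id = p.id

Result:
id | name    | sales
---+---------+------
1  | Tolkien | 21018
2  | Orwell  | 13454
3  | Le Guin | 16290
4  | Tolkien | 5313 
5  | Tolkien | 72643
6  | Tolkien | 77700
7  | Le Guin | 56609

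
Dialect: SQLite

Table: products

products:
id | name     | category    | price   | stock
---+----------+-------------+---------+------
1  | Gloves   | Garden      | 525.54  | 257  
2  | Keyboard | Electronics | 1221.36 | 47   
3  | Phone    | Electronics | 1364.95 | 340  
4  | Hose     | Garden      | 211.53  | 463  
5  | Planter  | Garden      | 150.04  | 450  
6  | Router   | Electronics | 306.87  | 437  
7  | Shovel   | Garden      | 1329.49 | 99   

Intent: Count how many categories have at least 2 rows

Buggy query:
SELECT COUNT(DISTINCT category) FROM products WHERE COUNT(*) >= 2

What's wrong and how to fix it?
Bug: WHERE filters individual rows, not groups, so a group-level COUNT is invalid there

Fix: Use a subquery that GROUPs and filters with HAVING, then count its rows

Corrected query:
SELECT COUNT(*) FROM (SELECT category FROM products GROUP BY category HAVING COUNT(*) >= 2)

Result:
COUNT(*)
--------
2       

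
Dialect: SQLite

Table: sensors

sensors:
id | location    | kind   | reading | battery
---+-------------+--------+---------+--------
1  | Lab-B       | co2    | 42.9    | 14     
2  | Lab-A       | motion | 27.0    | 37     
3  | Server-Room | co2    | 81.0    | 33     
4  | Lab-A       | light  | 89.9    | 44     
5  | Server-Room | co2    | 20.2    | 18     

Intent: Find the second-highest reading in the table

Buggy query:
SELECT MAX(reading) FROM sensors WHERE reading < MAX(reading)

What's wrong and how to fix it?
Bug: The inner MAX is an aggregate inside WHERE, which is not allowed

Fix: Put the inner MAX in a scalar subquery

Corrected query:
SELECT MAX(reading) FROM sensors WHERE reading < (SELECT MAX(reading) FROM sensors)

Result:
MAX(reading)
------------
81          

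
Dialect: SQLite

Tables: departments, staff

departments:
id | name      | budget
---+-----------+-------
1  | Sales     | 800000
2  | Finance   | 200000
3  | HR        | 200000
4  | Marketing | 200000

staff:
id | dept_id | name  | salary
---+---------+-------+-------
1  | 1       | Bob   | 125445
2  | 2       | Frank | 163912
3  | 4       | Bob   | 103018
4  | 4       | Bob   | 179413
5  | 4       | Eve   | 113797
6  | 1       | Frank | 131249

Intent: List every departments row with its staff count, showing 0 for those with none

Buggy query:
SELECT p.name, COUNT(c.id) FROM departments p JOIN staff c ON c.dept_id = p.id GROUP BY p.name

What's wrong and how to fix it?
Bug: INNER JOIN drops departments rows that have no matching staff rows

Fix: Switch to LEFT JOIN to retain unmatched parent rows

Corrected query:
SELECT p.name, COUNT(c.id) FROM departments p LEFT JOIN staff c ON c.dept_id = p.id GROUP BY p.name

Result:
name      | COUNT(c.id)
----------+------------
Finance   | 1          
HR        | 0          
Marketing | 3          
Sales     | 2          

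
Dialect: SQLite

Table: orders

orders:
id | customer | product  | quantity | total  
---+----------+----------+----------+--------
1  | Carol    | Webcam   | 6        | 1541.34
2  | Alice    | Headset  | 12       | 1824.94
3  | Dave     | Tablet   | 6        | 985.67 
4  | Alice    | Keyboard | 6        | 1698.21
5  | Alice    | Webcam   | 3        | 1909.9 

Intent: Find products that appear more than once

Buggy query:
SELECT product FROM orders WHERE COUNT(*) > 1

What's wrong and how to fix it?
Bug: WHERE can't reference COUNT(*); aggregates are computed after WHERE

Fix: Group first, then use HAVING for the count condition

Corrected query:
SELECT product FROM orders GROUP BY product HAVING COUNT(*) > 1

Result:
product
-------
Webcam 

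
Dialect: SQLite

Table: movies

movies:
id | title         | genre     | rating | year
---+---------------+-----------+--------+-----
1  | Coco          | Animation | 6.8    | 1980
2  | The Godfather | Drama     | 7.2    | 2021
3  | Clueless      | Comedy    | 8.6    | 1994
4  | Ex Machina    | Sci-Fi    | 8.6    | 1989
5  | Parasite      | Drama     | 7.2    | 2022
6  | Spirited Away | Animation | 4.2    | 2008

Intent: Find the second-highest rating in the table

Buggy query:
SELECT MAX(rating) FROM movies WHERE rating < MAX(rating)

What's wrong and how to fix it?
Bug: MAX(rating) on the right of the comparison is an aggregate-in-WHERE error

Fix: Put the inner MAX in a scalar subquery

Corrected query:
SELECT MAX(rating) FROM movies WHERE rating < (SELECT MAX(rating) FROM movies)

Result:
MAX(rating)
-----------
7.2        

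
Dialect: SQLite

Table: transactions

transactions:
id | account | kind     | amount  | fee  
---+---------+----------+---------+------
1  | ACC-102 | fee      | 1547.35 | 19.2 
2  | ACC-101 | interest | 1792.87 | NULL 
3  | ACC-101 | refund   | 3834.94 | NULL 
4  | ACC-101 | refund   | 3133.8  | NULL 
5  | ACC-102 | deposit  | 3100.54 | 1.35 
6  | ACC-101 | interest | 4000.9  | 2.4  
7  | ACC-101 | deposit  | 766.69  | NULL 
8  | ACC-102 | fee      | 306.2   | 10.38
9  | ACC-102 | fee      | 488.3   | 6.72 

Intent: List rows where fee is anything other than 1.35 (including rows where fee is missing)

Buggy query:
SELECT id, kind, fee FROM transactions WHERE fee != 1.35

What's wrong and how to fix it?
Bug: 'fee != 1.35' is unknown when fee is NULL, so NULL rows are silently excluded

Fix: Handle NULL separately with IS NULL alongside the inequality

Corrected query:
SELECT id, kind, fee FROM transactions WHERE fee != 1.35 OR fee IS NULL

Result:
id | kind     | fee  
---+----------+------
1  | fee      | 19.2 
2  | interest | NULL 
3  | refund   | NULL 
4  | refund   | NULL 
6  | interest | 2.4  
7  | deposit  | NULL 
8  | fee      | 10.38
9  | fee      | 6.72 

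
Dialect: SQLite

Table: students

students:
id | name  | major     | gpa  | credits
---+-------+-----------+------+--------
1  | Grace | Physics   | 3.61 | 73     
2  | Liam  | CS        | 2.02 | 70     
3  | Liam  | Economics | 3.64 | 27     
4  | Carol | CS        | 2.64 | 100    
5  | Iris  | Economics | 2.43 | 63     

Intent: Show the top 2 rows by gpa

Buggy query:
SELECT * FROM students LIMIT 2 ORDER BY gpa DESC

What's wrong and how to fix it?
Bug: LIMIT must come after ORDER BY

Fix: Swap the clauses: ORDER BY first, then LIMIT

Corrected query:
SELECT * FROM students ORDER BY gpa DESC LIMIT 2

Result:
id | name  | major     | gpa  | credits
---+-------+-----------+------+--------
3  | Liam  | Economics | 3.64 | 27     
1  | Grace | Physics   | 3.61 | 73     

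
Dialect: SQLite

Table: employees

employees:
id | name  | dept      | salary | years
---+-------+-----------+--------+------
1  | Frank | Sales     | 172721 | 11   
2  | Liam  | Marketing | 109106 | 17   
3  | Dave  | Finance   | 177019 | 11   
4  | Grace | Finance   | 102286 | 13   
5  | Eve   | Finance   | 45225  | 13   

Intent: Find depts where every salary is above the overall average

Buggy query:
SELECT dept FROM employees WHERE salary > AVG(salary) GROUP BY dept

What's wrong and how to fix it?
Bug: WHERE evaluates per row before aggregation, so AVG() is unavailable

Fix: Use a subquery for AVG and a HAVING MIN(...) filter so the condition holds for every row in the group

Corrected query:
SELECT dept FROM employees GROUP BY dept HAVING MIN(salary) > (SELECT AVG(salary) FROM employees)

Result:
dept 
-----
Sales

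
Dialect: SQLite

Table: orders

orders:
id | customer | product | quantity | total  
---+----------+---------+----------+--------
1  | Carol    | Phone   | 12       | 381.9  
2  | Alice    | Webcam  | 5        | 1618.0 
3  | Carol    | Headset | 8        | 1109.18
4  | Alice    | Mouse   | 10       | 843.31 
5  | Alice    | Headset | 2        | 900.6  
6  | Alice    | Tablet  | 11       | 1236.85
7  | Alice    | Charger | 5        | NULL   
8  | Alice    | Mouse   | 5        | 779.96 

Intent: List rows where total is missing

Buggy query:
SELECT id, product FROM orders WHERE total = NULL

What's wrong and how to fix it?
Bug: Comparing to NULL with '=' never matches; NULL = NULL is unknown, not true

Fix: Use IS NULL to test for NULL

Corrected query:
SELECT id, product FROM orders WHERE total IS NULL

Result:
id | product
---+--------
7  | Charger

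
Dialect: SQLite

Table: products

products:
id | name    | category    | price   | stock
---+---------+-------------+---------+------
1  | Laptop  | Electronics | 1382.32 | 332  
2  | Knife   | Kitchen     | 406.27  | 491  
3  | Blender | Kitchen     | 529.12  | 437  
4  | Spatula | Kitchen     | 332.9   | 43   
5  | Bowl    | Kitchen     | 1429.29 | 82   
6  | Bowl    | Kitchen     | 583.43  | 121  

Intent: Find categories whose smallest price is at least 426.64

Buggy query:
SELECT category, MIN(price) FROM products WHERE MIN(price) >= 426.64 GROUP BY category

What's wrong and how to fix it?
Bug: MIN() in WHERE is a misuse of aggregate

Fix: Replace WHERE with HAVING after the GROUP BY

Corrected query:
SELECT category, MIN(price) FROM products GROUP BY category HAVING MIN(price) >= 426.64

Result:
category    | MIN(price)
------------+-----------
Electronics | 1382.32   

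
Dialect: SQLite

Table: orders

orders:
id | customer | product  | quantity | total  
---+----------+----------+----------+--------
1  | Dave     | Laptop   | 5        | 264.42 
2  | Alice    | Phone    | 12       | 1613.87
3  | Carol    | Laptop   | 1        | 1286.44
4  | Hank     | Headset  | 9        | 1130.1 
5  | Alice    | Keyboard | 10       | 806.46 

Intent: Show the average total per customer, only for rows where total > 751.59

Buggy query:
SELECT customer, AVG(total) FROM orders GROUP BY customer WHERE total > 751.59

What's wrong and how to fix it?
Bug: WHERE cannot follow GROUP BY

Fix: Place WHERE between FROM and GROUP BY

Corrected query:
SELECT customer, AVG(total) FROM orders WHERE total > 751.59 GROUP BY customer

Result:
customer | AVG(total)
---------+-----------
Alice    | 1210.165  
Carol    | 1286.44   
Hank     | 1130.1    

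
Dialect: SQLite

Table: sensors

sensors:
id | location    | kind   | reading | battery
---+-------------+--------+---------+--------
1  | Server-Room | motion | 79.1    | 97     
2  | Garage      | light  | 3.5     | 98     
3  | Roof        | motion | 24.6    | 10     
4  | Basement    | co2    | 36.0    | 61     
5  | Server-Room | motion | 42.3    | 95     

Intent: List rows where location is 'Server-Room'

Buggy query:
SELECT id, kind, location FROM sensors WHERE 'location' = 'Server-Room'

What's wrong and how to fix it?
Bug: 'location' in single quotes is a string literal, not the column; the comparison is literal-vs-literal and never true

Fix: Reference the column as location without single quotes

Corrected query:
SELECT id, kind, location FROM sensors WHERE location = 'Server-Room'

Result:
id | kind   | location   
---+--------+------------
1  | motion | Server-Room
5  | motion | Server-Room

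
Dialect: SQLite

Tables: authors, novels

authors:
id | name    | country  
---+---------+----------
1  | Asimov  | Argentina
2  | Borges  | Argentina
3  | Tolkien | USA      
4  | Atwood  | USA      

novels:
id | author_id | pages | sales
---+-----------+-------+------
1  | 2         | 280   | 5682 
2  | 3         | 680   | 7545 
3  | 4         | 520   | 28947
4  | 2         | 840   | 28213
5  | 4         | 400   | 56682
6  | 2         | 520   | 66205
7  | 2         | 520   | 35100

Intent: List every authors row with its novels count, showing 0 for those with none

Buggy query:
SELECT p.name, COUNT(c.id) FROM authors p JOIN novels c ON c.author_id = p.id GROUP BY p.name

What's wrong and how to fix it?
Bug: An inner join excludes parents with zero children

Fix: Switch to LEFT JOIN to retain unmatched parent rows

Corrected query:
SELECT p.name, COUNT(c.id) FROM authors p LEFT JOIN novels c ON c.author_id = p.id GROUP BY p.name

Result:
name    | COUNT(c.id)
--------+------------
Asimov  | 0          
Atwood  | 2          
Borges  | 4          
Tolkien | 1          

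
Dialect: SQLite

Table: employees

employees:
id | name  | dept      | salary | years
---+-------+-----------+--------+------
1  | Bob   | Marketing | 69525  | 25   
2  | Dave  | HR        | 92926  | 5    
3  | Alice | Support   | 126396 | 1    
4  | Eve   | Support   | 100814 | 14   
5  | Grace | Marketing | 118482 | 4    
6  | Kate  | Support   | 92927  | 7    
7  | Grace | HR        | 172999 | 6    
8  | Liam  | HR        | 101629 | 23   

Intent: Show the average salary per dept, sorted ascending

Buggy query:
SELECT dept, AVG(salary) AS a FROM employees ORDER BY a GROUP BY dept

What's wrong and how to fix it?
Bug: ORDER BY appears before GROUP BY; SQL clause order requires GROUP BY first

Fix: Reorder: SELECT … FROM … GROUP BY … ORDER BY …

Corrected query:
SELECT dept, AVG(salary) AS a FROM employees GROUP BY dept ORDER BY a

Result:
dept      | a            
----------+--------------
Marketing | 94003.5      
Support   | 106712.333333
HR        | 122518       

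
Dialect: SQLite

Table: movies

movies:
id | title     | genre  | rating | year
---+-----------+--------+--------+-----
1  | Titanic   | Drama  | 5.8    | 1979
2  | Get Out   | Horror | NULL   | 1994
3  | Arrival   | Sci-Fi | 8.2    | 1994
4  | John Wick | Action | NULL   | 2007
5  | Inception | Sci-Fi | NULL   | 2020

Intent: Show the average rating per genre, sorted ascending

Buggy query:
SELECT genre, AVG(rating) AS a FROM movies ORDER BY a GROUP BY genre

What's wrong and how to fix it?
Bug: GROUP BY must precede ORDER BY

Fix: Reorder: SELECT … FROM … GROUP BY … ORDER BY …

Corrected query:
SELECT genre, AVG(rating) AS a FROM movies GROUP BY genre ORDER BY a

Result:
genre  | a   
-------+-----
Action | NULL
Horror | NULL
Drama  | 5.8 
Sci-Fi | 8.2 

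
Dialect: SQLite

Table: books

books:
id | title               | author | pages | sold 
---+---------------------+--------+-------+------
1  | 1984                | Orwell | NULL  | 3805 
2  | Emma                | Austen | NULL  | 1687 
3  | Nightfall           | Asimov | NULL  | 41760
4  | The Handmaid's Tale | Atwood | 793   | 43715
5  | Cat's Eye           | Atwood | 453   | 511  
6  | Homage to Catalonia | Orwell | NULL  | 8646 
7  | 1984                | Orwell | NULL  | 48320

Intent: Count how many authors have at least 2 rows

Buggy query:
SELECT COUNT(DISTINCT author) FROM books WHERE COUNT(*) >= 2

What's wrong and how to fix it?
Bug: WHERE filters individual rows, not groups, so a group-level COUNT is invalid there

Fix: Group first with HAVING COUNT(*) >= 2, then COUNT the resulting groups

Corrected query:
SELECT COUNT(*) FROM (SELECT author FROM books GROUP BY author HAVING COUNT(*) >= 2)

Result:
COUNT(*)
--------
2       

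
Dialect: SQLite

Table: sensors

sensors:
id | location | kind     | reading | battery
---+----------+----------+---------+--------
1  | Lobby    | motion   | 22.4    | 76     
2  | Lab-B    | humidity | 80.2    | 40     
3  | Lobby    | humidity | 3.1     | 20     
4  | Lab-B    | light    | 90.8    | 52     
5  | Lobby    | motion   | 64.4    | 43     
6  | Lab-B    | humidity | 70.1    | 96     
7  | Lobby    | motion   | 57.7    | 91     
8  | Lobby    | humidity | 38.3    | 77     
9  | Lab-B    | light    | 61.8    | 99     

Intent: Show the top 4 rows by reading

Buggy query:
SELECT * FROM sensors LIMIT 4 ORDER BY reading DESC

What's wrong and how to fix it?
Bug: LIMIT must come after ORDER BY

Fix: Swap the clauses: ORDER BY first, then LIMIT

Corrected query:
SELECT * FROM sensors ORDER BY reading DESC LIMIT 4

Result:
id | location | kind     | reading | battery
---+----------+----------+---------+--------
4  | Lab-B    | light    | 90.8    | 52     
2  | Lab-B    | humidity | 80.2    | 40     
6  | Lab-B    | humidity | 70.1    | 96     
5  | Lobby    | motion   | 64.4    | 43     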